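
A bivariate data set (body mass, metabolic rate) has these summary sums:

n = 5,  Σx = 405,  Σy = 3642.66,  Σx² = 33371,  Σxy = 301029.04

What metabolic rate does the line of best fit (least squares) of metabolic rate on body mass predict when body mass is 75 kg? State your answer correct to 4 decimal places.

Sxx = Σx² − (Σx)²/n = 33371 − 32805 = 566
Sxy = Σxy − (Σx)(Σy)/n = 301029.04 − 295055.46 = 5973.58
b = Sxy/Sxx = 5973.58/566 = 10.554028
a = ȳ − b·x̄ = 728.532 − 10.554028·81 = -126.344290
ŷ(75) = a + b·75 = -126.344290 + 10.554028·75 = 665.207830

665.2078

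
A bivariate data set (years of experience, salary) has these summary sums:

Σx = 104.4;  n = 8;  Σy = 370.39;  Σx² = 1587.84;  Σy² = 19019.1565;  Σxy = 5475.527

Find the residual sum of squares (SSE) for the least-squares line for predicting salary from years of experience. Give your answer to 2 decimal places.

42.49

Sxx = Σx² − (Σx)²/n = 1587.84 − 1362.42 = 225.42
Sxy = Σxy − (Σx)(Σy)/n = 5475.527 − 4833.5895 = 641.9375
Syy = Σy² − (Σy)²/n = 19019.1565 − 17148.594013 = 1870.562488
b = Sxy/Sxx = 641.9375/225.42 = 2.847740
SSE = Syy − b·Sxy = 1870.562488 − 2.847740·641.9375 = 42.491536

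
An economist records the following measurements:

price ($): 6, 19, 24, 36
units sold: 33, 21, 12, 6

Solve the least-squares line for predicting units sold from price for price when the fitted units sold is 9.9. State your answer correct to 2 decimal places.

n = 4, Σx = 85, Σy = 72, Σxy = 1101, Σx² = 2269
Sxx = Σx² − (Σx)²/n = 2269 − 1806.25 = 462.75
Sxy = Σxy − (Σx)(Σy)/n = 1101 − 1530 = -429
b = Sxy/Sxx = -429/462.75 = -0.927066
a = ȳ − b·x̄ = 18 − (-0.927066)·21.25 = 37.700162
Set a + b·x = 9.9: x = (9.9 − 37.700162) / (-0.927066) = 29.987238

29.99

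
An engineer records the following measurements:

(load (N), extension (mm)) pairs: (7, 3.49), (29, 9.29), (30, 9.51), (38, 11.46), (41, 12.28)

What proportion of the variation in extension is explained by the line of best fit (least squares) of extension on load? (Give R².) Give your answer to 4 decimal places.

0.9997

n = 5, Σx = 145, Σy = 46.03, Σxy = 1518.1, Σx² = 4915, Σy² = 471.0543
Sxx = Σx² − (Σx)²/n = 4915 − 4205 = 710
Sxy = Σxy − (Σx)(Σy)/n = 1518.1 − 1334.87 = 183.23
Syy = Σy² − (Σy)²/n = 471.0543 − 423.75218 = 47.30212
R² = Sxy²/(Sxx·Syy) = (183.23)²/(710·47.30212) = 0.999664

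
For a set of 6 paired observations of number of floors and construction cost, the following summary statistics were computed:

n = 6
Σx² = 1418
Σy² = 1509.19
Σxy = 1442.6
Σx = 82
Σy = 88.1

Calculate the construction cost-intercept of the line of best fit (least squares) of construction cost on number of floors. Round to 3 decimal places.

Sxx = Σx² − (Σx)²/n = 1418 − 1120.666667 = 297.333333
Sxy = Σxy − (Σx)(Σy)/n = 1442.6 − 1204.033333 = 238.566667
b = Sxy/Sxx = 238.566667/297.333333 = 0.802354
a = ȳ − b·x̄ = 14.683333 − 0.802354·13.666667 = 3.717825

3.718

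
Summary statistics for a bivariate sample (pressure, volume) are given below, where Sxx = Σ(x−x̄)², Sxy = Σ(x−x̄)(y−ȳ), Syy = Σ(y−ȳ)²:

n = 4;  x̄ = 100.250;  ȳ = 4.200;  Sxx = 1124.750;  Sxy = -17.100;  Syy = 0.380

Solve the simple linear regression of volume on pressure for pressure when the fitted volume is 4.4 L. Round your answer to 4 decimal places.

b = Sxy/Sxx = -17.1/1124.75 = -0.015203
a = ȳ − b·x̄ = 4.2 − (-0.015203)·100.25 = 5.724139
Set a + b·x = 4.4: x = (4.4 − 5.724139) / (-0.015203) = 87.095029

87.0950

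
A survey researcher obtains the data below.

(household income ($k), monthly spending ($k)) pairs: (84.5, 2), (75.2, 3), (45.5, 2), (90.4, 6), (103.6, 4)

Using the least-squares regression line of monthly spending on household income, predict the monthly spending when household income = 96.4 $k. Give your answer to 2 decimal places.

4.14

n = 5, Σx = 399.2, Σy = 17, Σxy = 1442.4, Σx² = 33770.66
Sxx = Σx² − (Σx)²/n = 33770.66 − 31872.128 = 1898.532
Sxy = Σxy − (Σx)(Σy)/n = 1442.4 − 1357.28 = 85.12
b = Sxy/Sxx = 85.12/1898.532 = 0.044835
a = ȳ − b·x̄ = 3.4 − 0.044835·79.84 = -0.179598
ŷ(96.4) = a + b·96.4 = -0.179598 + 0.044835·96.4 = 4.142462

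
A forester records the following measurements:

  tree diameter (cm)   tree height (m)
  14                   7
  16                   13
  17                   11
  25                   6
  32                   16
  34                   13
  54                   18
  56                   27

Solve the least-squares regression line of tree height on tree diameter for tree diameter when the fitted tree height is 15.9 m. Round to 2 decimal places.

n = 8, Σx = 248, Σy = 111, Σxy = 4081, Σx² = 9598
Sxx = Σx² − (Σx)²/n = 9598 − 7688 = 1910
Sxy = Σxy − (Σx)(Σy)/n = 4081 − 3441 = 640
b = Sxy/Sxx = 640/1910 = 0.335079
a = ȳ − b·x̄ = 13.875 − 0.335079·31 = 3.487565
Set a + b·x = 15.9: x = (15.9 − 3.487565) / 0.335079 = 37.043359

37.04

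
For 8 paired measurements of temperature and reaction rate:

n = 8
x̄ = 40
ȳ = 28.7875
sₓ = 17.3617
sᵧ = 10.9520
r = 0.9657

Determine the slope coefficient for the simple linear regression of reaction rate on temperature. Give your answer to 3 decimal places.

0.609

b = r · sᵧ/sₓ = 0.9657 · 10.952/17.3617 = 0.609177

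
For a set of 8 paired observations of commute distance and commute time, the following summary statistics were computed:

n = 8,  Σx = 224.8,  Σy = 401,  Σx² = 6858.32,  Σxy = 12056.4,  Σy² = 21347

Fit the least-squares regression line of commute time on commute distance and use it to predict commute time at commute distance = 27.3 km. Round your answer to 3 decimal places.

48.960

Sxx = Σx² − (Σx)²/n = 6858.32 − 6316.88 = 541.44
Sxy = Σxy − (Σx)(Σy)/n = 12056.4 − 11268.1 = 788.3
b = Sxy/Sxx = 788.3/541.44 = 1.455932
a = ȳ − b·x̄ = 50.125 − 1.455932·28.1 = 9.213302
ŷ(27.3) = a + b·27.3 = 9.213302 + 1.455932·27.3 = 48.960254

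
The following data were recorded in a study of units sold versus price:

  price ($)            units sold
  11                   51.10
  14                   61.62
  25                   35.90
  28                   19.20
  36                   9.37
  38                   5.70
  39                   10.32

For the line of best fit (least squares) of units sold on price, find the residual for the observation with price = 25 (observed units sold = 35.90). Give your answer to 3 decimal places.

n = 7, Σx = 191, Σy = 193.21, Σxy = 3816.28, Σx² = 5987
Sxx = Σx² − (Σx)²/n = 5987 − 5211.571429 = 775.428571
Sxy = Σxy − (Σx)(Σy)/n = 3816.28 − 5271.872857 = -1455.592857
b = Sxy/Sxx = -1455.592857/775.428571 = -1.877146
a = ȳ − b·x̄ = 27.601429 − (-1.877146)·27.285714 = 78.820706
ŷ(25) = 78.820706 + (-1.877146)·25 = 31.892049
residual = y − ŷ = 35.90 − 31.892049 = 4.007951

4.008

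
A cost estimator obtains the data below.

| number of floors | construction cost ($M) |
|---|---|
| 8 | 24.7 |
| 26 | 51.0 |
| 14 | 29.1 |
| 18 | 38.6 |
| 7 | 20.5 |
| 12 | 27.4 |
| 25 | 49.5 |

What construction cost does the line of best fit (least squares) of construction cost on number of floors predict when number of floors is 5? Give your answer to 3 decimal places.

n = 7, Σx = 110, Σy = 240.8, Σxy = 4335.6, Σx² = 2078
Sxx = Σx² − (Σx)²/n = 2078 − 1728.571429 = 349.428571
Sxy = Σxy − (Σx)(Σy)/n = 4335.6 − 3784 = 551.6
b = Sxy/Sxx = 551.6/349.428571 = 1.578577
a = ȳ − b·x̄ = 34.4 − 1.578577·15.714286 = 9.593786
ŷ(5) = a + b·5 = 9.593786 + 1.578577·5 = 17.486672

17.487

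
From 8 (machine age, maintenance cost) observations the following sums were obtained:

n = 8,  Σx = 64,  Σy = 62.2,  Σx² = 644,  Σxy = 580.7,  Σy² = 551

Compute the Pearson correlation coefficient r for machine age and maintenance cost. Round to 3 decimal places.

Sxx = Σx² − (Σx)²/n = 644 − 512 = 132
Sxy = Σxy − (Σx)(Σy)/n = 580.7 − 497.6 = 83.1
Syy = Σy² − (Σy)²/n = 551 − 483.605 = 67.395
r = Sxy/√(Sxx·Syy) = 83.1/√(8896.14) = 83.1/94.319351 = 0.881049

0.881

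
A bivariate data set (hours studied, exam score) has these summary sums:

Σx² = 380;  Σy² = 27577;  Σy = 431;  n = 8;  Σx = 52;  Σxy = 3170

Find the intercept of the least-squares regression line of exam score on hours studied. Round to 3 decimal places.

-3.155

Sxx = Σx² − (Σx)²/n = 380 − 338 = 42
Sxy = Σxy − (Σx)(Σy)/n = 3170 − 2801.5 = 368.5
b = Sxy/Sxx = 368.5/42 = 8.773810
a = ȳ − b·x̄ = 53.875 − 8.773810·6.5 = -3.154762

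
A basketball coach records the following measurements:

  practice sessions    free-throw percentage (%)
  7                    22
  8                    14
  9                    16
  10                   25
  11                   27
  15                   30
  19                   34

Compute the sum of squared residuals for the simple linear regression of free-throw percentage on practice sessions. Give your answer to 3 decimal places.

88.748

n = 7, Σx = 79, Σy = 168, Σxy = 2053, Σx² = 1001, Σy² = 4346
Sxx = Σx² − (Σx)²/n = 1001 − 891.571429 = 109.428571
Sxy = Σxy − (Σx)(Σy)/n = 2053 − 1896 = 157
Syy = Σy² − (Σy)²/n = 4346 − 4032 = 314
b = Sxy/Sxx = 157/109.428571 = 1.434726
SSE = Syy − b·Sxy = 314 − 1.434726·157 = 88.748042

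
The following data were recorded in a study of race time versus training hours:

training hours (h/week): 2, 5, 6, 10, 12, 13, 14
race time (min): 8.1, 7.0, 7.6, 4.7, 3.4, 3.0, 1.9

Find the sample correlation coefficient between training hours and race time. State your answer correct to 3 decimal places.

n = 7, Σx = 62, Σy = 35.7, Σxy = 250.2, Σx² = 674, Σy² = 218.63
Sxx = Σx² − (Σx)²/n = 674 − 549.142857 = 124.857143
Sxy = Σxy − (Σx)(Σy)/n = 250.2 − 316.2 = -66
Syy = Σy² − (Σy)²/n = 218.63 − 182.07 = 36.56
r = Sxy/√(Sxx·Syy) = -66/√(4564.777143) = -66/67.563134 = -0.976864

-0.977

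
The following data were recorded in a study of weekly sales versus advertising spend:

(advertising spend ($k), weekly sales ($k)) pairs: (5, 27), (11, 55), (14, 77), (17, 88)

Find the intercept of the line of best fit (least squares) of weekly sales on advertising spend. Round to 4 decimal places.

n = 4, Σx = 47, Σy = 247, Σxy = 3314, Σx² = 631
Sxx = Σx² − (Σx)²/n = 631 − 552.25 = 78.75
Sxy = Σxy − (Σx)(Σy)/n = 3314 − 2902.25 = 411.75
b = Sxy/Sxx = 411.75/78.75 = 5.228571
a = ȳ − b·x̄ = 61.75 − 5.228571·11.75 = 0.314286

0.3143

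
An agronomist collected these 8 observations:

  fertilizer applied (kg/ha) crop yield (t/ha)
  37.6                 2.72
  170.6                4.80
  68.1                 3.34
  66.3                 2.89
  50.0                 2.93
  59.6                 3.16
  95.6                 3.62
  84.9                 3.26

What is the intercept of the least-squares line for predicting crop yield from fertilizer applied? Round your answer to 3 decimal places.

2.114

n = 8, Σx = 632.7, Σy = 26.72, Σxy = 2297.895, Σx² = 61950.95
Sxx = Σx² − (Σx)²/n = 61950.95 − 50038.66125 = 11912.28875
Sxy = Σxy − (Σx)(Σy)/n = 2297.895 − 2113.218 = 184.677
b = Sxy/Sxx = 184.677/11912.28875 = 0.015503
a = ȳ − b·x̄ = 3.34 − 0.015503·79.0875 = 2.113901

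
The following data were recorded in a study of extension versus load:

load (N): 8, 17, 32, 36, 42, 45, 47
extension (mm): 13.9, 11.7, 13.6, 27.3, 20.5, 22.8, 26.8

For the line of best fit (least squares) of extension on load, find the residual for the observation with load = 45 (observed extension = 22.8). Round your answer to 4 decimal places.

-0.9853

n = 7, Σx = 227, Σy = 136.6, Σxy = 4874.7, Σx² = 8671
Sxx = Σx² − (Σx)²/n = 8671 − 7361.285714 = 1309.714286
Sxy = Σxy − (Σx)(Σy)/n = 4874.7 − 4429.742857 = 444.957143
b = Sxy/Sxx = 444.957143/1309.714286 = 0.339736
a = ȳ − b·x̄ = 19.514286 − 0.339736·32.428571 = 8.497131
ŷ(45) = 8.497131 + 0.339736·45 = 23.785253
residual = y − ŷ = 22.8 − 23.785253 = -0.985253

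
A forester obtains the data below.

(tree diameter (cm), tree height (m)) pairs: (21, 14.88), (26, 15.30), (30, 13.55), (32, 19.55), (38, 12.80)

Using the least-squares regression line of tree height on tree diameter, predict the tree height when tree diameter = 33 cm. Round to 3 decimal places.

15.040

n = 5, Σx = 147, Σy = 76.08, Σxy = 2228.78, Σx² = 4485
Sxx = Σx² − (Σx)²/n = 4485 − 4321.8 = 163.2
Sxy = Σxy − (Σx)(Σy)/n = 2228.78 − 2236.752 = -7.972
b = Sxy/Sxx = -7.972/163.2 = -0.048848
a = ȳ − b·x̄ = 15.216 − (-0.048848)·29.4 = 16.652132
ŷ(33) = a + b·33 = 16.652132 + (-0.048848)·33 = 15.040147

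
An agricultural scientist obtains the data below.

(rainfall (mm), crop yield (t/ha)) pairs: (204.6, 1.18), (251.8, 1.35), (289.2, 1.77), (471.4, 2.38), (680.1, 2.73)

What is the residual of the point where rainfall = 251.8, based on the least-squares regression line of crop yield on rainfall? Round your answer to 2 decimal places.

n = 5, Σx = 1897.1, Σy = 9.41, Σxy = 4071.847, Σx² = 873655.01
Sxx = Σx² − (Σx)²/n = 873655.01 − 719797.682 = 153857.328
Sxy = Σxy − (Σx)(Σy)/n = 4071.847 − 3570.3422 = 501.5048
b = Sxy/Sxx = 501.5048/153857.328 = 0.003260
a = ȳ − b·x̄ = 1.882 − 0.003260·379.42 = 0.645264
ŷ(251.8) = 0.645264 + 0.003260·251.8 = 1.466017
residual = y − ŷ = 1.35 − 1.466017 = -0.116017

-0.12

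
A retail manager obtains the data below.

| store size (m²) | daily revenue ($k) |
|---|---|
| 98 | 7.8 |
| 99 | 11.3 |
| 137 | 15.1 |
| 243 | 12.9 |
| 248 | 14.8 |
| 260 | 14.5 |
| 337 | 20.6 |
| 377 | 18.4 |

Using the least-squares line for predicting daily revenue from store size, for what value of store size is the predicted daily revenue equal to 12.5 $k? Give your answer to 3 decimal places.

164.134

n = 8, Σx = 1799, Σy = 115.4, Σxy = 28405.9, Σx² = 482025
Sxx = Σx² − (Σx)²/n = 482025 − 404550.125 = 77474.875
Sxy = Σxy − (Σx)(Σy)/n = 28405.9 − 25950.575 = 2455.325
b = Sxy/Sxx = 2455.325/77474.875 = 0.031692
a = ȳ − b·x̄ = 14.425 − 0.031692·224.875 = 7.298287
Set a + b·x = 12.5: x = (12.5 − 7.298287) / 0.031692 = 164.133903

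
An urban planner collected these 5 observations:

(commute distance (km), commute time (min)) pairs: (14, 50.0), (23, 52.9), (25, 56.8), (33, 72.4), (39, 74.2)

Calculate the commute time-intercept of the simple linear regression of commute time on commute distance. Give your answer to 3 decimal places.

n = 5, Σx = 134, Σy = 306.3, Σxy = 8619.7, Σx² = 3960
Sxx = Σx² − (Σx)²/n = 3960 − 3591.2 = 368.8
Sxy = Σxy − (Σx)(Σy)/n = 8619.7 − 8208.84 = 410.86
b = Sxy/Sxx = 410.86/368.8 = 1.114046
a = ȳ − b·x̄ = 61.26 − 1.114046·26.8 = 31.403579

31.404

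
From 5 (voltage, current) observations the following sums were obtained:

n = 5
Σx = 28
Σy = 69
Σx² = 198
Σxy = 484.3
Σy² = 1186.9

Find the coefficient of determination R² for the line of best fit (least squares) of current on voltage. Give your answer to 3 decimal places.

0.991

Sxx = Σx² − (Σx)²/n = 198 − 156.8 = 41.2
Sxy = Σxy − (Σx)(Σy)/n = 484.3 − 386.4 = 97.9
Syy = Σy² − (Σy)²/n = 1186.9 − 952.2 = 234.7
R² = Sxy²/(Sxx·Syy) = (97.9)²/(41.2·234.7) = 0.991186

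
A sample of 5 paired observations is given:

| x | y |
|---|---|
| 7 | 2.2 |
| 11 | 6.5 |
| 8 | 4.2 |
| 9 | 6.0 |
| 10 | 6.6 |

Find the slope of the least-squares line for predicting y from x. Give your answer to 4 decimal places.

1.1000

n = 5, Σx = 45, Σy = 25.5, Σxy = 240.5, Σx² = 415
Sxx = Σx² − (Σx)²/n = 415 − 405 = 10
Sxy = Σxy − (Σx)(Σy)/n = 240.5 − 229.5 = 11
b = Sxy/Sxx = 11/10 = 1.1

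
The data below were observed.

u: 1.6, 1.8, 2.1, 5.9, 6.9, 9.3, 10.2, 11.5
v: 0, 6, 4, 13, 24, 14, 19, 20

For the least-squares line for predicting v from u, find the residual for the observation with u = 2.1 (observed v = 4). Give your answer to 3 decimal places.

n = 8, Σx = 49.3, Σy = 100, Σxy = 815.5, Σx² = 415.41
Sxx = Σx² − (Σx)²/n = 415.41 − 303.81125 = 111.59875
Sxy = Σxy − (Σx)(Σy)/n = 815.5 − 616.25 = 199.25
b = Sxy/Sxx = 199.25/111.59875 = 1.785414
a = ȳ − b·x̄ = 12.5 − 1.785414·6.1625 = 1.497385
ŷ(2.1) = 1.497385 + 1.785414·2.1 = 5.246755
residual = y − ŷ = 4 − 5.246755 = -1.246755

-1.247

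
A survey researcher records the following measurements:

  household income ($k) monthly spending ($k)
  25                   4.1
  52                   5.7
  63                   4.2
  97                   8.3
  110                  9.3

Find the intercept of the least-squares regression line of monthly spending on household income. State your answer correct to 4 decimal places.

1.9350

n = 5, Σx = 347, Σy = 31.6, Σxy = 2491.6, Σx² = 28807
Sxx = Σx² − (Σx)²/n = 28807 − 24081.8 = 4725.2
Sxy = Σxy − (Σx)(Σy)/n = 2491.6 − 2193.04 = 298.56
b = Sxy/Sxx = 298.56/4725.2 = 0.063185
a = ȳ − b·x̄ = 6.32 − 0.063185·69.4 = 1.934987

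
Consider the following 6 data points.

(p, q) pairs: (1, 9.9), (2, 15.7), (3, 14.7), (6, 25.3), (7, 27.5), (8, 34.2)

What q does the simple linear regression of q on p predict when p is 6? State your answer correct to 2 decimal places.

n = 6, Σx = 27, Σy = 127.3, Σxy = 703.3, Σx² = 163
Sxx = Σx² − (Σx)²/n = 163 − 121.5 = 41.5
Sxy = Σxy − (Σx)(Σy)/n = 703.3 − 572.85 = 130.45
b = Sxy/Sxx = 130.45/41.5 = 3.143373
a = ȳ − b·x̄ = 21.216667 − 3.143373·4.5 = 7.071486
ŷ(6) = a + b·6 = 7.071486 + 3.143373·6 = 25.931727

25.93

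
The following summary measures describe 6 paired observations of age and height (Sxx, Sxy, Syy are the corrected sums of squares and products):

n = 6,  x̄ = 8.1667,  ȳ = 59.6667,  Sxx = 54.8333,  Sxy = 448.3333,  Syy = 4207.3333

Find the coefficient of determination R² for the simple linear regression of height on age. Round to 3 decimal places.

R² = Sxy²/(Sxx·Syy) = (448.3333)²/(54.8333·4207.3333) = 0.871266

0.871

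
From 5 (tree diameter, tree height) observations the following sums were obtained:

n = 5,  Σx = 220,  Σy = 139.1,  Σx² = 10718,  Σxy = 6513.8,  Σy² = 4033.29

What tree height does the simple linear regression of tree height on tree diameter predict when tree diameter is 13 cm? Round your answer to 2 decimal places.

Sxx = Σx² − (Σx)²/n = 10718 − 9680 = 1038
Sxy = Σxy − (Σx)(Σy)/n = 6513.8 − 6120.4 = 393.4
b = Sxy/Sxx = 393.4/1038 = 0.378998
a = ȳ − b·x̄ = 27.82 − 0.378998·44 = 11.144085
ŷ(13) = a + b·13 = 11.144085 + 0.378998·13 = 16.071060

16.07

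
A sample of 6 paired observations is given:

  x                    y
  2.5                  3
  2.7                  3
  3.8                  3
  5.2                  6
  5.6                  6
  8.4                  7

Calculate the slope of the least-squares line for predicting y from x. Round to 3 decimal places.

n = 6, Σx = 28.2, Σy = 28, Σxy = 150.6, Σx² = 156.94
Sxx = Σx² − (Σx)²/n = 156.94 − 132.54 = 24.4
Sxy = Σxy − (Σx)(Σy)/n = 150.6 − 131.6 = 19
b = Sxy/Sxx = 19/24.4 = 0.778689

0.779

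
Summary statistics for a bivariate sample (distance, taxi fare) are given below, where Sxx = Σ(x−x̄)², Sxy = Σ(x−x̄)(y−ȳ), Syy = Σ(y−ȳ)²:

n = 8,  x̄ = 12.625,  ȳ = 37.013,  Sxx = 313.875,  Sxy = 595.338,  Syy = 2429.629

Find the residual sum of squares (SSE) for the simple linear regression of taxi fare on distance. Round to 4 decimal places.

b = Sxy/Sxx = 595.338/313.875 = 1.896736
SSE = Syy − b·Sxy = 2429.629 − 1.896736·595.338 = 1300.430006

1300.4300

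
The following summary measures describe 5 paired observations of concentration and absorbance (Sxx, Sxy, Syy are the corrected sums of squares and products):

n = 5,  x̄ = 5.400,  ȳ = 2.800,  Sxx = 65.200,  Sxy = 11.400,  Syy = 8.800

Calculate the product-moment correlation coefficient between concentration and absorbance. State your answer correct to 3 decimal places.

r = Sxy/√(Sxx·Syy) = 11.4/√(573.76) = 11.4/23.953288 = 0.475926

0.476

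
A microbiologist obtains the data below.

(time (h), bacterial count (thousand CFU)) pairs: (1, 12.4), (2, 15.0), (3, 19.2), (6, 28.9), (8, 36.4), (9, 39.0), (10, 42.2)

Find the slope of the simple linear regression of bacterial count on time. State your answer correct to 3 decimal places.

n = 7, Σx = 39, Σy = 193.1, Σxy = 1337.6, Σx² = 295
Sxx = Σx² − (Σx)²/n = 295 − 217.285714 = 77.714286
Sxy = Σxy − (Σx)(Σy)/n = 1337.6 − 1075.842857 = 261.757143
b = Sxy/Sxx = 261.757143/77.714286 = 3.368199

3.368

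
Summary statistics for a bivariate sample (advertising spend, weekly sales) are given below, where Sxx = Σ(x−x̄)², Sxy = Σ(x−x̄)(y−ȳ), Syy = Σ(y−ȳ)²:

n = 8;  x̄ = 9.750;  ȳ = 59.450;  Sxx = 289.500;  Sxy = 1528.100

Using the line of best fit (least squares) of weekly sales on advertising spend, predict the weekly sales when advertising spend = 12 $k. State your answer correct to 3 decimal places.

71.326

b = Sxy/Sxx = 1528.1/289.5 = 5.278411
a = ȳ − b·x̄ = 59.45 − 5.278411·9.75 = 7.985492
ŷ(12) = a + b·12 = 7.985492 + 5.278411·12 = 71.326425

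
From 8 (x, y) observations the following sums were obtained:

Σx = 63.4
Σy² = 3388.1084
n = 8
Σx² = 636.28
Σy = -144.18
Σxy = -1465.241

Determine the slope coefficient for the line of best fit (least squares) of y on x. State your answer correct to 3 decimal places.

-2.411

Sxx = Σx² − (Σx)²/n = 636.28 − 502.445 = 133.835
Sxy = Σxy − (Σx)(Σy)/n = -1465.241 − (-1142.6265) = -322.6145
b = Sxy/Sxx = -322.6145/133.835 = -2.410539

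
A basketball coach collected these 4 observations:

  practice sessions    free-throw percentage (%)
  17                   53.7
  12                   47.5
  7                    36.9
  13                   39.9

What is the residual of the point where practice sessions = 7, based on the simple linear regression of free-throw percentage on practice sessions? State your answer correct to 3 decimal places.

0.614

n = 4, Σx = 49, Σy = 178, Σxy = 2259.9, Σx² = 651
Sxx = Σx² − (Σx)²/n = 651 − 600.25 = 50.75
Sxy = Σxy − (Σx)(Σy)/n = 2259.9 − 2180.5 = 79.4
b = Sxy/Sxx = 79.4/50.75 = 1.564532
a = ȳ − b·x̄ = 44.5 − 1.564532·12.25 = 25.334483
ŷ(7) = 25.334483 + 1.564532·7 = 36.286207
residual = y − ŷ = 36.9 − 36.286207 = 0.613793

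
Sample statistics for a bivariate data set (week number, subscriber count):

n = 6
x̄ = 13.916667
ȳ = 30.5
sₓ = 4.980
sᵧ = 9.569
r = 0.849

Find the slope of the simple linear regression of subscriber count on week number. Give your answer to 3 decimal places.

b = r · sᵧ/sₓ = 0.849 · 9.569/4.98 = 1.631342

1.631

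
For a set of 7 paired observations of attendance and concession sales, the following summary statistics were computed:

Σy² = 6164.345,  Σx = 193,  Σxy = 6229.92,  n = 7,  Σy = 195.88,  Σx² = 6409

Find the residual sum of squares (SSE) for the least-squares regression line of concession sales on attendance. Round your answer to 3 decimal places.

50.893

Sxx = Σx² − (Σx)²/n = 6409 − 5321.285714 = 1087.714286
Sxy = Σxy − (Σx)(Σy)/n = 6229.92 − 5400.691429 = 829.228571
Syy = Σy² − (Σy)²/n = 6164.345 − 5481.282057 = 683.062943
b = Sxy/Sxx = 829.228571/1087.714286 = 0.762359
SSE = Syy − b·Sxy = 683.062943 − 0.762359·829.228571 = 50.893234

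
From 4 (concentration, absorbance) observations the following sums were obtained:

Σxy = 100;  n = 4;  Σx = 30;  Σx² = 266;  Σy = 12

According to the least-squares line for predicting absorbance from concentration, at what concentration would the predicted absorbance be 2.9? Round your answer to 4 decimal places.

Sxx = Σx² − (Σx)²/n = 266 − 225 = 41
Sxy = Σxy − (Σx)(Σy)/n = 100 − 90 = 10
b = Sxy/Sxx = 10/41 = 0.243902
a = ȳ − b·x̄ = 3 − 0.243902·7.5 = 1.170732
Set a + b·x = 2.9: x = (2.9 − 1.170732) / 0.243902 = 7.09

7.0900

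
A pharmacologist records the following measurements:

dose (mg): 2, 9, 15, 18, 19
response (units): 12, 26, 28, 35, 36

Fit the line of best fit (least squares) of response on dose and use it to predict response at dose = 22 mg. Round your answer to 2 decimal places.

n = 5, Σx = 63, Σy = 137, Σxy = 1992, Σx² = 995
Sxx = Σx² − (Σx)²/n = 995 − 793.8 = 201.2
Sxy = Σxy − (Σx)(Σy)/n = 1992 − 1726.2 = 265.8
b = Sxy/Sxx = 265.8/201.2 = 1.321074
a = ȳ − b·x̄ = 27.4 − 1.321074·12.6 = 10.754473
ŷ(22) = a + b·22 = 10.754473 + 1.321074·22 = 39.818091

39.82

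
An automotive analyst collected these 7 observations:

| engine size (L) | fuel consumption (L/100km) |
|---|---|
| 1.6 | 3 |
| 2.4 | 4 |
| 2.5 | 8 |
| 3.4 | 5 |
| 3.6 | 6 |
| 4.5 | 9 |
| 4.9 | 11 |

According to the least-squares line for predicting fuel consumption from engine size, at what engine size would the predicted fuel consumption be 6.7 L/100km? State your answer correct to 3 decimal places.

3.336

n = 7, Σx = 22.9, Σy = 46, Σxy = 167.4, Σx² = 83.35
Sxx = Σx² − (Σx)²/n = 83.35 − 74.915714 = 8.434286
Sxy = Σxy − (Σx)(Σy)/n = 167.4 − 150.485714 = 16.914286
b = Sxy/Sxx = 16.914286/8.434286 = 2.005420
a = ȳ − b·x̄ = 6.571429 − 2.005420·3.271429 = 0.010840
Set a + b·x = 6.7: x = (6.7 − 0.010840) / 2.005420 = 3.335541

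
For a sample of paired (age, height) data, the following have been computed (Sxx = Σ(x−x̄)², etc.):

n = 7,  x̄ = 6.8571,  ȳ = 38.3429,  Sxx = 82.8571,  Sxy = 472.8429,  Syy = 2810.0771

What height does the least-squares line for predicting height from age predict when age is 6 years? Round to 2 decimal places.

33.45

b = Sxy/Sxx = 472.8429/82.8571 = 5.706728
a = ȳ − b·x̄ = 38.3429 − 5.706728·6.8571 = -0.788702
ŷ(6) = a + b·6 = -0.788702 + 5.706728·6 = 33.451664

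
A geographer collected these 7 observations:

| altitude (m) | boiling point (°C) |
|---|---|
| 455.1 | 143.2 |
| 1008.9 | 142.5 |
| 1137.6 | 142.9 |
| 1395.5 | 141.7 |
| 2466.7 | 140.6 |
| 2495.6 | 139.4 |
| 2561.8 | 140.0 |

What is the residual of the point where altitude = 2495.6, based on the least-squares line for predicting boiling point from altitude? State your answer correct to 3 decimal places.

n = 7, Σx = 11521.2, Σy = 990.3, Σxy = 1622600.62, Σx² = 23341996.72
Sxx = Σx² − (Σx)²/n = 23341996.72 − 18962578.491429 = 4379418.228571
Sxy = Σxy − (Σx)(Σy)/n = 1622600.62 − 1629920.622857 = -7320.002857
b = Sxy/Sxx = -7320.002857/4379418.228571 = -0.001671
a = ȳ − b·x̄ = 141.471429 − (-0.001671)·1645.885714 = 144.222453
ŷ(2495.6) = 144.222453 + (-0.001671)·2495.6 = 140.051169
residual = y − ŷ = 139.4 − 140.051169 = -0.651169

-0.651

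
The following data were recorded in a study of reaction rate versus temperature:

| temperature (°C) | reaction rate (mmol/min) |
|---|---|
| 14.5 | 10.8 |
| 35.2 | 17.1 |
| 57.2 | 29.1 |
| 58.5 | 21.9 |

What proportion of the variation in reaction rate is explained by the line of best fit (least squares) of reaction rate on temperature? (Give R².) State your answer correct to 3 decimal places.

0.835

n = 4, Σx = 165.4, Σy = 78.9, Σxy = 3704.19, Σx² = 8143.38, Σy² = 1735.47
Sxx = Σx² − (Σx)²/n = 8143.38 − 6839.29 = 1304.09
Sxy = Σxy − (Σx)(Σy)/n = 3704.19 − 3262.515 = 441.675
Syy = Σy² − (Σy)²/n = 1735.47 − 1556.3025 = 179.1675
R² = Sxy²/(Sxx·Syy) = (441.675)²/(1304.09·179.1675) = 0.834908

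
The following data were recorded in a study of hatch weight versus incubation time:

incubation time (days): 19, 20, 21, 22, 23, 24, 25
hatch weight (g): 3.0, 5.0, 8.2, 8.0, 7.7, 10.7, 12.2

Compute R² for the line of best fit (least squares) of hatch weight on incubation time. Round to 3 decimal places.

n = 7, Σx = 154, Σy = 54.8, Σxy = 1244.1, Σx² = 3416, Σy² = 487.86
Sxx = Σx² − (Σx)²/n = 3416 − 3388 = 28
Sxy = Σxy − (Σx)(Σy)/n = 1244.1 − 1205.6 = 38.5
Syy = Σy² − (Σy)²/n = 487.86 − 429.005714 = 58.854286
R² = Sxy²/(Sxx·Syy) = (38.5)²/(28·58.854286) = 0.899467

0.899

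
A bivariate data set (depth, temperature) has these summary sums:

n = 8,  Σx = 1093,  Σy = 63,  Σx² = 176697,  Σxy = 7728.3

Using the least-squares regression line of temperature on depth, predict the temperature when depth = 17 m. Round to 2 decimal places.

11.72

Sxx = Σx² − (Σx)²/n = 176697 − 149331.125 = 27365.875
Sxy = Σxy − (Σx)(Σy)/n = 7728.3 − 8607.375 = -879.075
b = Sxy/Sxx = -879.075/27365.875 = -0.032123
a = ȳ − b·x̄ = 7.875 − (-0.032123)·136.625 = 12.263810
ŷ(17) = a + b·17 = 12.263810 + (-0.032123)·17 = 11.717718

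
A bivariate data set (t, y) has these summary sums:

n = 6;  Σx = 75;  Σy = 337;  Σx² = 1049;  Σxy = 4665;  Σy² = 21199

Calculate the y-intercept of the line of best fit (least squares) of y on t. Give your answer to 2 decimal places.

5.44

Sxx = Σx² − (Σx)²/n = 1049 − 937.5 = 111.5
Sxy = Σxy − (Σx)(Σy)/n = 4665 − 4212.5 = 452.5
b = Sxy/Sxx = 452.5/111.5 = 4.058296
a = ȳ − b·x̄ = 56.166667 − 4.058296·12.5 = 5.437967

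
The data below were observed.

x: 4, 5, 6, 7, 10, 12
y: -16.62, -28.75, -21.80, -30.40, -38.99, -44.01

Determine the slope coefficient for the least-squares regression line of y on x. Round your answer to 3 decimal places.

-3.120

n = 6, Σx = 44, Σy = -180.57, Σxy = -1471.85, Σx² = 370
Sxx = Σx² − (Σx)²/n = 370 − 322.666667 = 47.333333
Sxy = Σxy − (Σx)(Σy)/n = -1471.85 − (-1324.18) = -147.67
b = Sxy/Sxx = -147.67/47.333333 = -3.119789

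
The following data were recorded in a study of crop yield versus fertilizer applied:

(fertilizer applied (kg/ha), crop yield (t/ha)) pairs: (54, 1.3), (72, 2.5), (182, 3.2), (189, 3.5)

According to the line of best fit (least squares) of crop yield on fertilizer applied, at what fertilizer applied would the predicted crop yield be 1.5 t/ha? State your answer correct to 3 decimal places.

n = 4, Σx = 497, Σy = 10.5, Σxy = 1494.1, Σx² = 76945
Sxx = Σx² − (Σx)²/n = 76945 − 61752.25 = 15192.75
Sxy = Σxy − (Σx)(Σy)/n = 1494.1 − 1304.625 = 189.475
b = Sxy/Sxx = 189.475/15192.75 = 0.012471
a = ȳ − b·x̄ = 2.625 − 0.012471·124.25 = 1.075427
Set a + b·x = 1.5: x = (1.5 − 1.075427) / 0.012471 = 34.043673

34.044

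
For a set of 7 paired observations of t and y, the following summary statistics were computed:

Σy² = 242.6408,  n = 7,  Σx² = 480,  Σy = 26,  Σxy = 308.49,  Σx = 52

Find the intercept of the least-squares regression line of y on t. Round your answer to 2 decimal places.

Sxx = Σx² − (Σx)²/n = 480 − 386.285714 = 93.714286
Sxy = Σxy − (Σx)(Σy)/n = 308.49 − 193.142857 = 115.347143
b = Sxy/Sxx = 115.347143/93.714286 = 1.230838
a = ȳ − b·x̄ = 3.714286 − 1.230838·7.428571 = -5.429085

-5.43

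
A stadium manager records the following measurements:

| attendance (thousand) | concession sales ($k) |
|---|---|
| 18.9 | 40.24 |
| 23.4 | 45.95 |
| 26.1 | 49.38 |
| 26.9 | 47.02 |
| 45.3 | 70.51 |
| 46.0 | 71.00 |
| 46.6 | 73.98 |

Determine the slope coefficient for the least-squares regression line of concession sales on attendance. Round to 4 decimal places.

n = 7, Σx = 233.2, Σy = 398.08, Σxy = 14296.993, Σx² = 8649.24
Sxx = Σx² − (Σx)²/n = 8649.24 − 7768.891429 = 880.348571
Sxy = Σxy − (Σx)(Σy)/n = 14296.993 − 13261.750857 = 1035.242143
b = Sxy/Sxx = 1035.242143/880.348571 = 1.175946

1.1759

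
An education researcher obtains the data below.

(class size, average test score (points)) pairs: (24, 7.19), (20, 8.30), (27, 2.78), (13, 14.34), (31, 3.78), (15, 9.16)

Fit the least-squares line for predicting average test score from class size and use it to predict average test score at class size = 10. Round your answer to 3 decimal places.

n = 6, Σx = 130, Σy = 45.55, Σxy = 854.62, Σx² = 3060
Sxx = Σx² − (Σx)²/n = 3060 − 2816.666667 = 243.333333
Sxy = Σxy − (Σx)(Σy)/n = 854.62 − 986.916667 = -132.296667
b = Sxy/Sxx = -132.296667/243.333333 = -0.543685
a = ȳ − b·x̄ = 7.591667 − (-0.543685)·21.666667 = 19.371507
ŷ(10) = a + b·10 = 19.371507 + (-0.543685)·10 = 13.934658

13.935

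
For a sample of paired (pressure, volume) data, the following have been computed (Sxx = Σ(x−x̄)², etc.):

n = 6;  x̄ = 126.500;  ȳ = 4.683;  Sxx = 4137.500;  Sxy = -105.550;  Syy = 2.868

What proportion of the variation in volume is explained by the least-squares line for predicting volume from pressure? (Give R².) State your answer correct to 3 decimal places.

R² = Sxy²/(Sxx·Syy) = (-105.55)²/(4137.5·2.868) = 0.938857

0.939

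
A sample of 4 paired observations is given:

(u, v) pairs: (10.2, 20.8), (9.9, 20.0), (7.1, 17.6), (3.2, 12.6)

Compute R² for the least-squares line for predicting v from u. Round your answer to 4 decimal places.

0.9917

n = 4, Σx = 30.4, Σy = 71, Σxy = 575.44, Σx² = 262.7, Σy² = 1301.16
Sxx = Σx² − (Σx)²/n = 262.7 − 231.04 = 31.66
Sxy = Σxy − (Σx)(Σy)/n = 575.44 − 539.6 = 35.84
Syy = Σy² − (Σy)²/n = 1301.16 − 1260.25 = 40.91
R² = Sxy²/(Sxx·Syy) = (35.84)²/(31.66·40.91) = 0.991735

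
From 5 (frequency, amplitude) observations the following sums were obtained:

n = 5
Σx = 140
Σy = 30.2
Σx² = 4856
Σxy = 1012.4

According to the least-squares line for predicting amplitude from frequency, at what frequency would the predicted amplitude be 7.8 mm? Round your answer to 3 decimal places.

Sxx = Σx² − (Σx)²/n = 4856 − 3920 = 936
Sxy = Σxy − (Σx)(Σy)/n = 1012.4 − 845.6 = 166.8
b = Sxy/Sxx = 166.8/936 = 0.178205
a = ȳ − b·x̄ = 6.04 − 0.178205·28 = 1.050256
Set a + b·x = 7.8: x = (7.8 − 1.050256) / 0.178205 = 37.876259

37.876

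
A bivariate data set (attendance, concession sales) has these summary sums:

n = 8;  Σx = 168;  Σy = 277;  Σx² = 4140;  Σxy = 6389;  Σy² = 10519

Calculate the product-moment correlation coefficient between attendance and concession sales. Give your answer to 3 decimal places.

0.759

Sxx = Σx² − (Σx)²/n = 4140 − 3528 = 612
Sxy = Σxy − (Σx)(Σy)/n = 6389 − 5817 = 572
Syy = Σy² − (Σy)²/n = 10519 − 9591.125 = 927.875
r = Sxy/√(Sxx·Syy) = 572/√(567859.5) = 572/753.564529 = 0.759059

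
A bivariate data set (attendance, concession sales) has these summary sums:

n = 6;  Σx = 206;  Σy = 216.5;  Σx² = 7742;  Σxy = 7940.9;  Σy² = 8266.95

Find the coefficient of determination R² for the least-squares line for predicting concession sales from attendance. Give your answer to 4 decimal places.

0.8467

Sxx = Σx² − (Σx)²/n = 7742 − 7072.666667 = 669.333333
Sxy = Σxy − (Σx)(Σy)/n = 7940.9 − 7433.166667 = 507.733333
Syy = Σy² − (Σy)²/n = 8266.95 − 7812.041667 = 454.908333
R² = Sxy²/(Sxx·Syy) = (507.733333)²/(669.333333·454.908333) = 0.846652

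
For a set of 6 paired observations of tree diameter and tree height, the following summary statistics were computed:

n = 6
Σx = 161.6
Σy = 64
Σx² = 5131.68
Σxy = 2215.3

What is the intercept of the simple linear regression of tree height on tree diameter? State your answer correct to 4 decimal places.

Sxx = Σx² − (Σx)²/n = 5131.68 − 4352.426667 = 779.253333
Sxy = Σxy − (Σx)(Σy)/n = 2215.3 − 1723.733333 = 491.566667
b = Sxy/Sxx = 491.566667/779.253333 = 0.630818
a = ȳ − b·x̄ = 10.666667 − 0.630818·26.933333 = -6.323352

-6.3234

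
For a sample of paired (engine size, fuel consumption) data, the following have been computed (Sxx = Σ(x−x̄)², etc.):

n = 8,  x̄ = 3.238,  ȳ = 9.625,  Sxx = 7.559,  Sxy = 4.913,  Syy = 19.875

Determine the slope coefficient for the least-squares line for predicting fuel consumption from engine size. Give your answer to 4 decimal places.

b = Sxy/Sxx = 4.913/7.559 = 0.649954

0.6500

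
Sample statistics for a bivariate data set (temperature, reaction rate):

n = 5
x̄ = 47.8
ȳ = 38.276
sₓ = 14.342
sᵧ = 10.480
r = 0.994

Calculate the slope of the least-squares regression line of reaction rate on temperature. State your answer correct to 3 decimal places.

b = r · sᵧ/sₓ = 0.994 · 10.48/14.342 = 0.726337

0.726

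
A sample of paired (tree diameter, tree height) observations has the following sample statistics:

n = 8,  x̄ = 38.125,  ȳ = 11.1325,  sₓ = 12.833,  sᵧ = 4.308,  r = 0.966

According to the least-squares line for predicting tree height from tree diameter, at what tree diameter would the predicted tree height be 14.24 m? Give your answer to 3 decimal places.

47.708

b = r · sᵧ/sₓ = 0.966 · 4.308/12.833 = 0.324283
a = ȳ − b·x̄ = 11.1325 − 0.324283·38.125 = -1.230802
Set a + b·x = 14.24: x = (14.24 − (-1.230802)) / 0.324283 = 47.707670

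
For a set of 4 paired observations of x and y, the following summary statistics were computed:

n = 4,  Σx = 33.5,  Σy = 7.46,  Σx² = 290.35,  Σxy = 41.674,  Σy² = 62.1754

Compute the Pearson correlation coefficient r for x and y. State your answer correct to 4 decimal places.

Sxx = Σx² − (Σx)²/n = 290.35 − 280.5625 = 9.7875
Sxy = Σxy − (Σx)(Σy)/n = 41.674 − 62.4775 = -20.8035
Syy = Σy² − (Σy)²/n = 62.1754 − 13.9129 = 48.2625
r = Sxy/√(Sxx·Syy) = -20.8035/√(472.369219) = -20.8035/21.734057 = -0.957184

-0.9572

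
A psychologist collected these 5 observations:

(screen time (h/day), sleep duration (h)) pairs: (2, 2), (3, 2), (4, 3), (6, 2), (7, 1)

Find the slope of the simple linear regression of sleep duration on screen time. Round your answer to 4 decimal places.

-0.1744

n = 5, Σx = 22, Σy = 10, Σxy = 41, Σx² = 114
Sxx = Σx² − (Σx)²/n = 114 − 96.8 = 17.2
Sxy = Σxy − (Σx)(Σy)/n = 41 − 44 = -3
b = Sxy/Sxx = -3/17.2 = -0.174419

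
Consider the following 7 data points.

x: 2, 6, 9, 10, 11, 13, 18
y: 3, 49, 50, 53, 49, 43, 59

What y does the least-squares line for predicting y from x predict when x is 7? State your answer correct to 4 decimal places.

n = 7, Σx = 69, Σy = 306, Σxy = 3440, Σx² = 835
Sxx = Σx² − (Σx)²/n = 835 − 680.142857 = 154.857143
Sxy = Σxy − (Σx)(Σy)/n = 3440 − 3016.285714 = 423.714286
b = Sxy/Sxx = 423.714286/154.857143 = 2.736162
a = ȳ − b·x̄ = 43.714286 − 2.736162·9.857143 = 16.743542
ŷ(7) = a + b·7 = 16.743542 + 2.736162·7 = 35.896679

35.8967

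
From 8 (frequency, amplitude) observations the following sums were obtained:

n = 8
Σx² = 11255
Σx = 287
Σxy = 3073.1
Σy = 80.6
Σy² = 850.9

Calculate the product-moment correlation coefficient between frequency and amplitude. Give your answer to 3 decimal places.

Sxx = Σx² − (Σx)²/n = 11255 − 10296.125 = 958.875
Sxy = Σxy − (Σx)(Σy)/n = 3073.1 − 2891.525 = 181.575
Syy = Σy² − (Σy)²/n = 850.9 − 812.045 = 38.855
r = Sxy/√(Sxx·Syy) = 181.575/√(37257.088125) = 181.575/193.020953 = 0.940701

0.941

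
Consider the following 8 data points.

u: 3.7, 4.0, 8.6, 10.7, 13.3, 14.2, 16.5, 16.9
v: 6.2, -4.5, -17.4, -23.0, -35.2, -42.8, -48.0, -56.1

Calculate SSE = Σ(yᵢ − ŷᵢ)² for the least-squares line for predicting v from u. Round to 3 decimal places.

88.418

n = 8, Σx = 87.9, Σy = -220.8, Σxy = -3206.81, Σx² = 1154.53, Σy² = 9412.54
Sxx = Σx² − (Σx)²/n = 1154.53 − 965.80125 = 188.72875
Sxy = Σxy − (Σx)(Σy)/n = -3206.81 − (-2426.04) = -780.77
Syy = Σy² − (Σy)²/n = 9412.54 − 6094.08 = 3318.46
b = Sxy/Sxx = -780.77/188.72875 = -4.136996
SSE = Syy − b·Sxy = 3318.46 − (-4.136996)·(-780.77) = 88.417980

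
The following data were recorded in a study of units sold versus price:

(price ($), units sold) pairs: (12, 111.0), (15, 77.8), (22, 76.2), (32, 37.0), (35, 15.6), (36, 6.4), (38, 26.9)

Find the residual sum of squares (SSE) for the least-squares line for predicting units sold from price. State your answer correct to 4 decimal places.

790.2296

n = 7, Σx = 190, Σy = 350.9, Σxy = 7158, Σx² = 5842, Σy² = 26557.21
Sxx = Σx² − (Σx)²/n = 5842 − 5157.142857 = 684.857143
Sxy = Σxy − (Σx)(Σy)/n = 7158 − 9524.428571 = -2366.428571
Syy = Σy² − (Σy)²/n = 26557.21 − 17590.115714 = 8967.094286
b = Sxy/Sxx = -2366.428571/684.857143 = -3.455361
SSE = Syy − b·Sxy = 8967.094286 − (-3.455361)·(-2366.428571) = 790.229604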